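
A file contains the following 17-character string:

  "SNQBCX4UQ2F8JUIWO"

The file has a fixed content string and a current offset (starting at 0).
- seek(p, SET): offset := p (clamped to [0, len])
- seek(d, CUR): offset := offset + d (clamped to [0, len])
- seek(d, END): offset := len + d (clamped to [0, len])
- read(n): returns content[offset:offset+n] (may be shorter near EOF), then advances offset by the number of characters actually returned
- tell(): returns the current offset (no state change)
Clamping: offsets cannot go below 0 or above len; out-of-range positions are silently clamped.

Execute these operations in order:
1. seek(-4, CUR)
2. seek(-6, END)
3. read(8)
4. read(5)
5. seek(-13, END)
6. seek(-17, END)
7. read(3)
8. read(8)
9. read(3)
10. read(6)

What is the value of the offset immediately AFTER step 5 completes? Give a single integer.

After 1 (seek(-4, CUR)): offset=0
After 2 (seek(-6, END)): offset=11
After 3 (read(8)): returned '8JUIWO', offset=17
After 4 (read(5)): returned '', offset=17
After 5 (seek(-13, END)): offset=4

Answer: 4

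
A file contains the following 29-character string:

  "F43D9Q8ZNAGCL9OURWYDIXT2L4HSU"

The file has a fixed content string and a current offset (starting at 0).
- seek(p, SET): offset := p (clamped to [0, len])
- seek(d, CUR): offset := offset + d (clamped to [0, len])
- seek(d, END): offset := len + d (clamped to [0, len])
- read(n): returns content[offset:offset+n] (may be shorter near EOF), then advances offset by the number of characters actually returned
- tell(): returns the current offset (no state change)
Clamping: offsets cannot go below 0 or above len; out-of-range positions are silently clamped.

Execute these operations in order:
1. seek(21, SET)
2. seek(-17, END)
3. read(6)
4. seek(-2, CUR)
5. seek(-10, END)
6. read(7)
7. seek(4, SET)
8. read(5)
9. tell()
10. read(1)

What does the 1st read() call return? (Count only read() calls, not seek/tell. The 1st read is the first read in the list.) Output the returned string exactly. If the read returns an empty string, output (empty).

After 1 (seek(21, SET)): offset=21
After 2 (seek(-17, END)): offset=12
After 3 (read(6)): returned 'L9OURW', offset=18
After 4 (seek(-2, CUR)): offset=16
After 5 (seek(-10, END)): offset=19
After 6 (read(7)): returned 'DIXT2L4', offset=26
After 7 (seek(4, SET)): offset=4
After 8 (read(5)): returned '9Q8ZN', offset=9
After 9 (tell()): offset=9
After 10 (read(1)): returned 'A', offset=10

Answer: L9OURW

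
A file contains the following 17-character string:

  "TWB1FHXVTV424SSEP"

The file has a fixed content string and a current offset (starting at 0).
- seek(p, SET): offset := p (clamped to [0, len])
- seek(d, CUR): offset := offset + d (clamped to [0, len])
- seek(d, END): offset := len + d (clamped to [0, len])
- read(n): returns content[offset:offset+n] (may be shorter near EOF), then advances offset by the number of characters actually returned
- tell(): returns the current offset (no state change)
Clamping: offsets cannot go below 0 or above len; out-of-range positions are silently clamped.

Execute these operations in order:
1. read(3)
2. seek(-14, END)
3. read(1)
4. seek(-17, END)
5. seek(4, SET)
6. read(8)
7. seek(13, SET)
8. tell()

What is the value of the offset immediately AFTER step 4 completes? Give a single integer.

Answer: 0

Derivation:
After 1 (read(3)): returned 'TWB', offset=3
After 2 (seek(-14, END)): offset=3
After 3 (read(1)): returned '1', offset=4
After 4 (seek(-17, END)): offset=0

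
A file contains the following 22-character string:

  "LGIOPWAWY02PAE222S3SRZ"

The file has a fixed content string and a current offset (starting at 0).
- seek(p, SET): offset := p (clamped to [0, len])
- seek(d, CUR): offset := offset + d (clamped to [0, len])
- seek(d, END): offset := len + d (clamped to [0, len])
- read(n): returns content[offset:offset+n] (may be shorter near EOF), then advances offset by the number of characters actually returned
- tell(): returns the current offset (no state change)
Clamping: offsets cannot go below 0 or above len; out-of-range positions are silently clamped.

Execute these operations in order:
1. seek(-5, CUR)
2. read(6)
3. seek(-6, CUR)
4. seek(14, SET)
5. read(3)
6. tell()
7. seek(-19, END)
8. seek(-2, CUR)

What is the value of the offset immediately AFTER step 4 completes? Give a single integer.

After 1 (seek(-5, CUR)): offset=0
After 2 (read(6)): returned 'LGIOPW', offset=6
After 3 (seek(-6, CUR)): offset=0
After 4 (seek(14, SET)): offset=14

Answer: 14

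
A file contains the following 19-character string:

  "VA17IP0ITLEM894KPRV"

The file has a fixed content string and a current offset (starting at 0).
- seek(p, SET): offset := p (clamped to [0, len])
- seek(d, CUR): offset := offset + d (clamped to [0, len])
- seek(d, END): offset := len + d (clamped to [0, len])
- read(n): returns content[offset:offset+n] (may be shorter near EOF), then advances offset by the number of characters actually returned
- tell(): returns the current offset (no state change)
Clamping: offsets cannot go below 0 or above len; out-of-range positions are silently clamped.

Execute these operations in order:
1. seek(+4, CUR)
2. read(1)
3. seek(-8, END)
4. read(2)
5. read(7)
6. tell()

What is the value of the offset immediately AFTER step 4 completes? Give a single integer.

After 1 (seek(+4, CUR)): offset=4
After 2 (read(1)): returned 'I', offset=5
After 3 (seek(-8, END)): offset=11
After 4 (read(2)): returned 'M8', offset=13

Answer: 13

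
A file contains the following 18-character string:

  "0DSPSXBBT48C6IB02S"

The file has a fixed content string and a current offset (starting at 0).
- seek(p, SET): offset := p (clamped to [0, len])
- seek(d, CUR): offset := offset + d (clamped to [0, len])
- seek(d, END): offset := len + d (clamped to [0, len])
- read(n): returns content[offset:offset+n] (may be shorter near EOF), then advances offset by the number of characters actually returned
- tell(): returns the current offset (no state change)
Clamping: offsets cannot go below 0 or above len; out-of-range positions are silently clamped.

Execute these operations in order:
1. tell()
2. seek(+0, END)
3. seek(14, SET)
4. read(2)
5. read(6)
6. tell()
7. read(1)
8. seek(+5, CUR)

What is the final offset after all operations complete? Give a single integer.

After 1 (tell()): offset=0
After 2 (seek(+0, END)): offset=18
After 3 (seek(14, SET)): offset=14
After 4 (read(2)): returned 'B0', offset=16
After 5 (read(6)): returned '2S', offset=18
After 6 (tell()): offset=18
After 7 (read(1)): returned '', offset=18
After 8 (seek(+5, CUR)): offset=18

Answer: 18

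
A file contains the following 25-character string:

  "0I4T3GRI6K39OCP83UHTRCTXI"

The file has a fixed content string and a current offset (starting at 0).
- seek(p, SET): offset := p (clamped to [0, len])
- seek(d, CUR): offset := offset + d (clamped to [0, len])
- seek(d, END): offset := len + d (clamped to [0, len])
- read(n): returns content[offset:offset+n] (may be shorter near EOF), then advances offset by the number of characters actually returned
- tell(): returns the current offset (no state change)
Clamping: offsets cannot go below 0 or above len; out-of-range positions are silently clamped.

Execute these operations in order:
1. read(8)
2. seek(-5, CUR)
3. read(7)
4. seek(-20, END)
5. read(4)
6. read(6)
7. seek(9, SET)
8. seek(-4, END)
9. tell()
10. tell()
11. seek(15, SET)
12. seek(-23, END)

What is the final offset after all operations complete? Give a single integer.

Answer: 2

Derivation:
After 1 (read(8)): returned '0I4T3GRI', offset=8
After 2 (seek(-5, CUR)): offset=3
After 3 (read(7)): returned 'T3GRI6K', offset=10
After 4 (seek(-20, END)): offset=5
After 5 (read(4)): returned 'GRI6', offset=9
After 6 (read(6)): returned 'K39OCP', offset=15
After 7 (seek(9, SET)): offset=9
After 8 (seek(-4, END)): offset=21
After 9 (tell()): offset=21
After 10 (tell()): offset=21
After 11 (seek(15, SET)): offset=15
After 12 (seek(-23, END)): offset=2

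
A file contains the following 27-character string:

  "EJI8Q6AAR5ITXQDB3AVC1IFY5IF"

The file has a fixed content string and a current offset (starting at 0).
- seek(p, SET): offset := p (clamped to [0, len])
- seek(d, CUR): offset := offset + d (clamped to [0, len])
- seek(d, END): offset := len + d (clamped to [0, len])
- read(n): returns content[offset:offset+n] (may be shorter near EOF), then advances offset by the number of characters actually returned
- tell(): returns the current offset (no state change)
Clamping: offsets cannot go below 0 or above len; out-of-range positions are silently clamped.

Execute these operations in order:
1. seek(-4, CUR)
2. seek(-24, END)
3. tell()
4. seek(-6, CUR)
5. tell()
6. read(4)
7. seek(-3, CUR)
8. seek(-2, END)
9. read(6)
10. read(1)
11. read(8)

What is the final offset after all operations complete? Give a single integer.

Answer: 27

Derivation:
After 1 (seek(-4, CUR)): offset=0
After 2 (seek(-24, END)): offset=3
After 3 (tell()): offset=3
After 4 (seek(-6, CUR)): offset=0
After 5 (tell()): offset=0
After 6 (read(4)): returned 'EJI8', offset=4
After 7 (seek(-3, CUR)): offset=1
After 8 (seek(-2, END)): offset=25
After 9 (read(6)): returned 'IF', offset=27
After 10 (read(1)): returned '', offset=27
After 11 (read(8)): returned '', offset=27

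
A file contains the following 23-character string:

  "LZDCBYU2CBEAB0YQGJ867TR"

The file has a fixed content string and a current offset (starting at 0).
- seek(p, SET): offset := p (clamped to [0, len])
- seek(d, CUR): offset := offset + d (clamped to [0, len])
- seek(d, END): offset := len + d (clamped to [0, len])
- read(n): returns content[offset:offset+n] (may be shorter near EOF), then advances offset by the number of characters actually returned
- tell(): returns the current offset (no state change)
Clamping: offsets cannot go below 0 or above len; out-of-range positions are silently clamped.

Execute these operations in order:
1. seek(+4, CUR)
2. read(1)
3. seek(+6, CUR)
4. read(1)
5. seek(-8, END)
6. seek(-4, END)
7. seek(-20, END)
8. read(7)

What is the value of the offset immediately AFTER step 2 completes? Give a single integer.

After 1 (seek(+4, CUR)): offset=4
After 2 (read(1)): returned 'B', offset=5

Answer: 5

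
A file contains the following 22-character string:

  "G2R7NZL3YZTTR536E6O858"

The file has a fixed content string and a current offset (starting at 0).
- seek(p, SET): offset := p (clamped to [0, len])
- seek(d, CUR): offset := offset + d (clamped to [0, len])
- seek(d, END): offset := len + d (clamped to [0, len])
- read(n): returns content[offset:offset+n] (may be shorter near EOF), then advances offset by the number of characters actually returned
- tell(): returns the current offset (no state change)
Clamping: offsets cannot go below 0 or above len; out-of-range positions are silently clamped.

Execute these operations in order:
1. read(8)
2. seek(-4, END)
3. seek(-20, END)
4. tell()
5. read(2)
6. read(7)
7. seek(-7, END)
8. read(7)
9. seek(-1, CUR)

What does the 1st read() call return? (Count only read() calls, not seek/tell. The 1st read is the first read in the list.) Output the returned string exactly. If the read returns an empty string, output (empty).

Answer: G2R7NZL3

Derivation:
After 1 (read(8)): returned 'G2R7NZL3', offset=8
After 2 (seek(-4, END)): offset=18
After 3 (seek(-20, END)): offset=2
After 4 (tell()): offset=2
After 5 (read(2)): returned 'R7', offset=4
After 6 (read(7)): returned 'NZL3YZT', offset=11
After 7 (seek(-7, END)): offset=15
After 8 (read(7)): returned '6E6O858', offset=22
After 9 (seek(-1, CUR)): offset=21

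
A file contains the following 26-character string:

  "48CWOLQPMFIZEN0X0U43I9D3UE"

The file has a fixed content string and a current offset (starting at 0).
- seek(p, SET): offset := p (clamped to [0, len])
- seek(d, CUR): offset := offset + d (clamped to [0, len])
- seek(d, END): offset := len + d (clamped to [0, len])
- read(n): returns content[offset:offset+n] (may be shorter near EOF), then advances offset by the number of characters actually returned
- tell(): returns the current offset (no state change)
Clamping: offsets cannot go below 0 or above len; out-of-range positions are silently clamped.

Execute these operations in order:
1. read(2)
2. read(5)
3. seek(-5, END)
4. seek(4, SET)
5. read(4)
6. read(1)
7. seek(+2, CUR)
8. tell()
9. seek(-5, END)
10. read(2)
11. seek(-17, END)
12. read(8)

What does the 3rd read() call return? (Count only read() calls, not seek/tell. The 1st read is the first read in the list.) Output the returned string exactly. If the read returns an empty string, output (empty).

After 1 (read(2)): returned '48', offset=2
After 2 (read(5)): returned 'CWOLQ', offset=7
After 3 (seek(-5, END)): offset=21
After 4 (seek(4, SET)): offset=4
After 5 (read(4)): returned 'OLQP', offset=8
After 6 (read(1)): returned 'M', offset=9
After 7 (seek(+2, CUR)): offset=11
After 8 (tell()): offset=11
After 9 (seek(-5, END)): offset=21
After 10 (read(2)): returned '9D', offset=23
After 11 (seek(-17, END)): offset=9
After 12 (read(8)): returned 'FIZEN0X0', offset=17

Answer: OLQP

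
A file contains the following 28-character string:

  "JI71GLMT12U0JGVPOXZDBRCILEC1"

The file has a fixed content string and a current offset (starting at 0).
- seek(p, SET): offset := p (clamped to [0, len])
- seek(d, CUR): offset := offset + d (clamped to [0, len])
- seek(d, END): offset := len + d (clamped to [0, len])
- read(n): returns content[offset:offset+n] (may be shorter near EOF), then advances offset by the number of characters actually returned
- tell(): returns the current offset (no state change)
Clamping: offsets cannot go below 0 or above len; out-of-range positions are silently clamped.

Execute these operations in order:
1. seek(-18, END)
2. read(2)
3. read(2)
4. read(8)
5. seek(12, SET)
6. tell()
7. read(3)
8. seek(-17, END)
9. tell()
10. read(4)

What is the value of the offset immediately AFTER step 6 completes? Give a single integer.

Answer: 12

Derivation:
After 1 (seek(-18, END)): offset=10
After 2 (read(2)): returned 'U0', offset=12
After 3 (read(2)): returned 'JG', offset=14
After 4 (read(8)): returned 'VPOXZDBR', offset=22
After 5 (seek(12, SET)): offset=12
After 6 (tell()): offset=12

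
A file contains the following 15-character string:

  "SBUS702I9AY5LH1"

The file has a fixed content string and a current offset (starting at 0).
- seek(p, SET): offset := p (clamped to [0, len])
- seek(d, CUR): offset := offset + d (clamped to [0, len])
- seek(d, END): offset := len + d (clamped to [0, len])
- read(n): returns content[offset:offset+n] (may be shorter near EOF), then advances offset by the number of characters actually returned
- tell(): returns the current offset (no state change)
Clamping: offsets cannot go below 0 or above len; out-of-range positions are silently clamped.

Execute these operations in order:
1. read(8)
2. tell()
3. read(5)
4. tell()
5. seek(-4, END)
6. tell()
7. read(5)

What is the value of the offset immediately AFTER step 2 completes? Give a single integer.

After 1 (read(8)): returned 'SBUS702I', offset=8
After 2 (tell()): offset=8

Answer: 8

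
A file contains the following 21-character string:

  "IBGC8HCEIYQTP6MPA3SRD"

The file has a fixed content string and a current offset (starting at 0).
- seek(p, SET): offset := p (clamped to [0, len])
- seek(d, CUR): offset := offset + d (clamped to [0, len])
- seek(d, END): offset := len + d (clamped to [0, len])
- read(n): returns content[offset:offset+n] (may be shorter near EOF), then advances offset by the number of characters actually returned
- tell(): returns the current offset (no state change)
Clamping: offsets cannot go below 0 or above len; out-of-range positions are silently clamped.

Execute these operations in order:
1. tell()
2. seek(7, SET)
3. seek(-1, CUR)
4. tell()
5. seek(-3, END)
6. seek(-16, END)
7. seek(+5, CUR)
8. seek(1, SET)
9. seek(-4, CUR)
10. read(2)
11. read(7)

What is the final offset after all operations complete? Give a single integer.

After 1 (tell()): offset=0
After 2 (seek(7, SET)): offset=7
After 3 (seek(-1, CUR)): offset=6
After 4 (tell()): offset=6
After 5 (seek(-3, END)): offset=18
After 6 (seek(-16, END)): offset=5
After 7 (seek(+5, CUR)): offset=10
After 8 (seek(1, SET)): offset=1
After 9 (seek(-4, CUR)): offset=0
After 10 (read(2)): returned 'IB', offset=2
After 11 (read(7)): returned 'GC8HCEI', offset=9

Answer: 9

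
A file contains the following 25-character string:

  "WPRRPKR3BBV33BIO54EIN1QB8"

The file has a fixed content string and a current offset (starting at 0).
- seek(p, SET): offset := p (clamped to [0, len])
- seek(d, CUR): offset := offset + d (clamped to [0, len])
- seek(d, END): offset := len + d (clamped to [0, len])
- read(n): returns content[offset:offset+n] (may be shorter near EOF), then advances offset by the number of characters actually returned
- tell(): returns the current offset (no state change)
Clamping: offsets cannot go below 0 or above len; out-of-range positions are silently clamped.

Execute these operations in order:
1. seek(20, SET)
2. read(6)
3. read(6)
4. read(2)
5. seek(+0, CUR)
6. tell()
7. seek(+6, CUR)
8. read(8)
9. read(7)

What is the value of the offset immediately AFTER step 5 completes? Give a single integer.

After 1 (seek(20, SET)): offset=20
After 2 (read(6)): returned 'N1QB8', offset=25
After 3 (read(6)): returned '', offset=25
After 4 (read(2)): returned '', offset=25
After 5 (seek(+0, CUR)): offset=25

Answer: 25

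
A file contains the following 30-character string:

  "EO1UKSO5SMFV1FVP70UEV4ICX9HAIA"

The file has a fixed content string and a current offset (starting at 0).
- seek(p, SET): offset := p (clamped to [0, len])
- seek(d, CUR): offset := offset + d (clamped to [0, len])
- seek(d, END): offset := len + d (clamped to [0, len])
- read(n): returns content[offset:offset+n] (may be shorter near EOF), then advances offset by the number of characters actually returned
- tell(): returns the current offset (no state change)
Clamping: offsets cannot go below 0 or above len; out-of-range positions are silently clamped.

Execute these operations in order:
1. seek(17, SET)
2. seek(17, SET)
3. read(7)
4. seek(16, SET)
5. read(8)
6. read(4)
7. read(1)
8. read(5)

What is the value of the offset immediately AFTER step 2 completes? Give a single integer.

After 1 (seek(17, SET)): offset=17
After 2 (seek(17, SET)): offset=17

Answer: 17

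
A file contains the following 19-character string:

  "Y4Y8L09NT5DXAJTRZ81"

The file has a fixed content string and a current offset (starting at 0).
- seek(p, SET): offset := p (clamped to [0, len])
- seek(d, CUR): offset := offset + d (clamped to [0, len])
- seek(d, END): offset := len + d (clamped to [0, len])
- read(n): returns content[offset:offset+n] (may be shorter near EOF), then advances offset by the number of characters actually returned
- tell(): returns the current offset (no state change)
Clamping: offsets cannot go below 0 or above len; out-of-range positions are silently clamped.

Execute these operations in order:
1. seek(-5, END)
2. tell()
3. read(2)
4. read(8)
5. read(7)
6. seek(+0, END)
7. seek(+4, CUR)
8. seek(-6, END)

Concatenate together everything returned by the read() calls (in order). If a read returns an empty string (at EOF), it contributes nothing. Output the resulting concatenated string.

After 1 (seek(-5, END)): offset=14
After 2 (tell()): offset=14
After 3 (read(2)): returned 'TR', offset=16
After 4 (read(8)): returned 'Z81', offset=19
After 5 (read(7)): returned '', offset=19
After 6 (seek(+0, END)): offset=19
After 7 (seek(+4, CUR)): offset=19
After 8 (seek(-6, END)): offset=13

Answer: TRZ81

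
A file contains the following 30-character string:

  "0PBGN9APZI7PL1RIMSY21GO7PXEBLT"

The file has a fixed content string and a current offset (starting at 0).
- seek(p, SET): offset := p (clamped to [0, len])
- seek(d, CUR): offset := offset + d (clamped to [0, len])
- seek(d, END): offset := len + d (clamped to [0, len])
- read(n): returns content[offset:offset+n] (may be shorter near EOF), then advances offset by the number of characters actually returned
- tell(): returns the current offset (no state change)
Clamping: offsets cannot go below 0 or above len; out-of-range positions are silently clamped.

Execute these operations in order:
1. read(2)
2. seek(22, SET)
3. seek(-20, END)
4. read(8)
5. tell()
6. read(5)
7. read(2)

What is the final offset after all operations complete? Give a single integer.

Answer: 25

Derivation:
After 1 (read(2)): returned '0P', offset=2
After 2 (seek(22, SET)): offset=22
After 3 (seek(-20, END)): offset=10
After 4 (read(8)): returned '7PL1RIMS', offset=18
After 5 (tell()): offset=18
After 6 (read(5)): returned 'Y21GO', offset=23
After 7 (read(2)): returned '7P', offset=25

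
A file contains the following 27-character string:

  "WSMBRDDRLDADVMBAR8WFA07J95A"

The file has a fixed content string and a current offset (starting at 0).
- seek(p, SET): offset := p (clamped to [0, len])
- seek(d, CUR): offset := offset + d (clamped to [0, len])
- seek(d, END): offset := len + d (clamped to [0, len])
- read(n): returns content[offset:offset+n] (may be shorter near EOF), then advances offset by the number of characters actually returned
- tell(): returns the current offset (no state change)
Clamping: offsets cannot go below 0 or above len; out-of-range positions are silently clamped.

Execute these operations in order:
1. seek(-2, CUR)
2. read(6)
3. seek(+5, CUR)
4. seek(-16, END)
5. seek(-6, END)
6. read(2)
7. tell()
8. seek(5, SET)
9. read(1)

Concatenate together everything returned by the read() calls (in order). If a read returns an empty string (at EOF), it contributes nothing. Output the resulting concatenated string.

Answer: WSMBRD07D

Derivation:
After 1 (seek(-2, CUR)): offset=0
After 2 (read(6)): returned 'WSMBRD', offset=6
After 3 (seek(+5, CUR)): offset=11
After 4 (seek(-16, END)): offset=11
After 5 (seek(-6, END)): offset=21
After 6 (read(2)): returned '07', offset=23
After 7 (tell()): offset=23
After 8 (seek(5, SET)): offset=5
After 9 (read(1)): returned 'D', offset=6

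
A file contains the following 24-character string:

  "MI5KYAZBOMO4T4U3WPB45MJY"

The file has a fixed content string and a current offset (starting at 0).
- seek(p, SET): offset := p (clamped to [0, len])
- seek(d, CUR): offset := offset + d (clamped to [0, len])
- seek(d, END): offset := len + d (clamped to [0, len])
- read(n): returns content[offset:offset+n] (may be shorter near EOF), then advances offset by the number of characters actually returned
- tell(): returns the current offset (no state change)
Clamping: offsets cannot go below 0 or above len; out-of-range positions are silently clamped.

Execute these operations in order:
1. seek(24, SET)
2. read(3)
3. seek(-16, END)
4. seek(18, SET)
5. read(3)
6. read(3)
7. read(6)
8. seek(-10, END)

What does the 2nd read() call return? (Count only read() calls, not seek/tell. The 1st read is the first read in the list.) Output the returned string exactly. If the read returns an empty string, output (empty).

After 1 (seek(24, SET)): offset=24
After 2 (read(3)): returned '', offset=24
After 3 (seek(-16, END)): offset=8
After 4 (seek(18, SET)): offset=18
After 5 (read(3)): returned 'B45', offset=21
After 6 (read(3)): returned 'MJY', offset=24
After 7 (read(6)): returned '', offset=24
After 8 (seek(-10, END)): offset=14

Answer: B45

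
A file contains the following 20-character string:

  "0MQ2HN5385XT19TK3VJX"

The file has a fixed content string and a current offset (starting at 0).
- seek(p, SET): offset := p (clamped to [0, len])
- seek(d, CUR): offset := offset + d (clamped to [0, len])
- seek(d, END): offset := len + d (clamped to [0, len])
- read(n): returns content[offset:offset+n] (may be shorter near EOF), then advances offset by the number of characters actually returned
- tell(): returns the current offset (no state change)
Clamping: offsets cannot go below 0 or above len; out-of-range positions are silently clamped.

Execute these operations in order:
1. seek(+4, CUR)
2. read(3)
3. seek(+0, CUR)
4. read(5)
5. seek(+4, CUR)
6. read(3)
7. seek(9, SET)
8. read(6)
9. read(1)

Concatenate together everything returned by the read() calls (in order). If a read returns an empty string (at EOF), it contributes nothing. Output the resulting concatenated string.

After 1 (seek(+4, CUR)): offset=4
After 2 (read(3)): returned 'HN5', offset=7
After 3 (seek(+0, CUR)): offset=7
After 4 (read(5)): returned '385XT', offset=12
After 5 (seek(+4, CUR)): offset=16
After 6 (read(3)): returned '3VJ', offset=19
After 7 (seek(9, SET)): offset=9
After 8 (read(6)): returned '5XT19T', offset=15
After 9 (read(1)): returned 'K', offset=16

Answer: HN5385XT3VJ5XT19TK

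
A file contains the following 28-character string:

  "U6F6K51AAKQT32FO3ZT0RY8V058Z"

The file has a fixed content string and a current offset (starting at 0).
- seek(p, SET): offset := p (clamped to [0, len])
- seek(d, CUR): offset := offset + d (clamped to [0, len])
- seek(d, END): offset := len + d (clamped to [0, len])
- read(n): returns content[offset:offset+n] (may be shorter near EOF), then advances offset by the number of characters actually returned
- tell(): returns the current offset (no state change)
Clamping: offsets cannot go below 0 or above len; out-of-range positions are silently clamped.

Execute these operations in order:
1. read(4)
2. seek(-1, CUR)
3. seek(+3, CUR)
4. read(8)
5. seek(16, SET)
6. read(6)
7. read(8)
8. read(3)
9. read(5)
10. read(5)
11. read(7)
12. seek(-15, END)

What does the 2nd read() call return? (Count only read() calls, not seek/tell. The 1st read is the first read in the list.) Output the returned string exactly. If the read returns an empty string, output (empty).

Answer: 1AAKQT32

Derivation:
After 1 (read(4)): returned 'U6F6', offset=4
After 2 (seek(-1, CUR)): offset=3
After 3 (seek(+3, CUR)): offset=6
After 4 (read(8)): returned '1AAKQT32', offset=14
After 5 (seek(16, SET)): offset=16
After 6 (read(6)): returned '3ZT0RY', offset=22
After 7 (read(8)): returned '8V058Z', offset=28
After 8 (read(3)): returned '', offset=28
After 9 (read(5)): returned '', offset=28
After 10 (read(5)): returned '', offset=28
After 11 (read(7)): returned '', offset=28
After 12 (seek(-15, END)): offset=13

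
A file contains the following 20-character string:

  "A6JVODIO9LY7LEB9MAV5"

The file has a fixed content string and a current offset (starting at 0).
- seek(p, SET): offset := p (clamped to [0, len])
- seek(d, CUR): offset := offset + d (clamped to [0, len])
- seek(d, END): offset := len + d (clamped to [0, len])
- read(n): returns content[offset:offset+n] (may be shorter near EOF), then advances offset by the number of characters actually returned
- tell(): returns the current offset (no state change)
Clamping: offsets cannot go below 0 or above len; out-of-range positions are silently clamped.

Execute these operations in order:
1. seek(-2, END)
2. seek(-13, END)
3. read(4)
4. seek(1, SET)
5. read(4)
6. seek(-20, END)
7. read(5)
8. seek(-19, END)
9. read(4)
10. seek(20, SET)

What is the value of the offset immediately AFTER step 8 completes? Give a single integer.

Answer: 1

Derivation:
After 1 (seek(-2, END)): offset=18
After 2 (seek(-13, END)): offset=7
After 3 (read(4)): returned 'O9LY', offset=11
After 4 (seek(1, SET)): offset=1
After 5 (read(4)): returned '6JVO', offset=5
After 6 (seek(-20, END)): offset=0
After 7 (read(5)): returned 'A6JVO', offset=5
After 8 (seek(-19, END)): offset=1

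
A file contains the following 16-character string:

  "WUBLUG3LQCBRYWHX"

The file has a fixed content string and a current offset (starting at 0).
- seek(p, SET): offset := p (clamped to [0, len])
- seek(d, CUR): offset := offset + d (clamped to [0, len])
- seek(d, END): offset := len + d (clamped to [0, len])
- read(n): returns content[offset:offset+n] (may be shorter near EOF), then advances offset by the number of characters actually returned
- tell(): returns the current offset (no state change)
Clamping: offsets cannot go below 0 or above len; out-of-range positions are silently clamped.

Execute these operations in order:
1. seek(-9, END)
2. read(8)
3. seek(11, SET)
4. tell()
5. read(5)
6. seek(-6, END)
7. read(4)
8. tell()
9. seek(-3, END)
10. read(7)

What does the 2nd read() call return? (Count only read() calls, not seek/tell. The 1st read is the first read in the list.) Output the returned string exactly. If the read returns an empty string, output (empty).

Answer: RYWHX

Derivation:
After 1 (seek(-9, END)): offset=7
After 2 (read(8)): returned 'LQCBRYWH', offset=15
After 3 (seek(11, SET)): offset=11
After 4 (tell()): offset=11
After 5 (read(5)): returned 'RYWHX', offset=16
After 6 (seek(-6, END)): offset=10
After 7 (read(4)): returned 'BRYW', offset=14
After 8 (tell()): offset=14
After 9 (seek(-3, END)): offset=13
After 10 (read(7)): returned 'WHX', offset=16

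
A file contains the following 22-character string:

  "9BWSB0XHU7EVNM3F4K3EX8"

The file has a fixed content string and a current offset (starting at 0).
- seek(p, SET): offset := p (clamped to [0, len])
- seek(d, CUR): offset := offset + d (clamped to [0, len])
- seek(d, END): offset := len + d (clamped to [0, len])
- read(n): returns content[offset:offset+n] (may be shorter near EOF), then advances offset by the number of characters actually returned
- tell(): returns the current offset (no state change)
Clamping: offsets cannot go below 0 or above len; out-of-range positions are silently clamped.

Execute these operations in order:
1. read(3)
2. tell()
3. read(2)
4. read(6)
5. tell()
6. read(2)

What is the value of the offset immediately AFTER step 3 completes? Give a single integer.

Answer: 5

Derivation:
After 1 (read(3)): returned '9BW', offset=3
After 2 (tell()): offset=3
After 3 (read(2)): returned 'SB', offset=5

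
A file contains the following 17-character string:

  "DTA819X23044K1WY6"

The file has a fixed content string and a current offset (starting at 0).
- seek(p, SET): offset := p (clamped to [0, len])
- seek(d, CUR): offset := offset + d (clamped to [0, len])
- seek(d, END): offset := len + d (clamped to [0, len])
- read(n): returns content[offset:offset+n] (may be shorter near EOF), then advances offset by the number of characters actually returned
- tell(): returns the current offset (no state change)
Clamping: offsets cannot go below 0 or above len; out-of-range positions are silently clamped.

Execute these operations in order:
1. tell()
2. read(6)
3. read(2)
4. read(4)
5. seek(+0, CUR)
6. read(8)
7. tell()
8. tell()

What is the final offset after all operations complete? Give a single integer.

After 1 (tell()): offset=0
After 2 (read(6)): returned 'DTA819', offset=6
After 3 (read(2)): returned 'X2', offset=8
After 4 (read(4)): returned '3044', offset=12
After 5 (seek(+0, CUR)): offset=12
After 6 (read(8)): returned 'K1WY6', offset=17
After 7 (tell()): offset=17
After 8 (tell()): offset=17

Answer: 17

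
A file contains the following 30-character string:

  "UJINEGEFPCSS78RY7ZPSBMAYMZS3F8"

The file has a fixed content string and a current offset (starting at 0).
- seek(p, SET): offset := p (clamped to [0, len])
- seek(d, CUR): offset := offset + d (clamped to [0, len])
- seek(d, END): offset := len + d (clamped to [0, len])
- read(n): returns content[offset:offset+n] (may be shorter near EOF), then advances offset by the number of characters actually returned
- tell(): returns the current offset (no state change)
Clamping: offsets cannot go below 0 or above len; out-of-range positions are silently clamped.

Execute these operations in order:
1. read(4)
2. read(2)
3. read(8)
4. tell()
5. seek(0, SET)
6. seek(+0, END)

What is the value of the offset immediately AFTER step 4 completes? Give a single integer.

Answer: 14

Derivation:
After 1 (read(4)): returned 'UJIN', offset=4
After 2 (read(2)): returned 'EG', offset=6
After 3 (read(8)): returned 'EFPCSS78', offset=14
After 4 (tell()): offset=14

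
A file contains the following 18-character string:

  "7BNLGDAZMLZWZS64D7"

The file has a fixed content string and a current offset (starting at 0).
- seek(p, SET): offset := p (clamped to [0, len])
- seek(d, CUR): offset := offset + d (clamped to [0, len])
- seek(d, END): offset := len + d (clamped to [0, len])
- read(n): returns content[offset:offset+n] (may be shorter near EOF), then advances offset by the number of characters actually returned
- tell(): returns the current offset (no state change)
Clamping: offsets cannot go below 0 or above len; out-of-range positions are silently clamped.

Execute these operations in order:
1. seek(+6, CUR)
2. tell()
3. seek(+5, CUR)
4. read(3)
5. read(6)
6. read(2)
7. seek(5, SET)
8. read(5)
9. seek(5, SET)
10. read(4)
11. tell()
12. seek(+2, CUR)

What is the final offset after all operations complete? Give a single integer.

Answer: 11

Derivation:
After 1 (seek(+6, CUR)): offset=6
After 2 (tell()): offset=6
After 3 (seek(+5, CUR)): offset=11
After 4 (read(3)): returned 'WZS', offset=14
After 5 (read(6)): returned '64D7', offset=18
After 6 (read(2)): returned '', offset=18
After 7 (seek(5, SET)): offset=5
After 8 (read(5)): returned 'DAZML', offset=10
After 9 (seek(5, SET)): offset=5
After 10 (read(4)): returned 'DAZM', offset=9
After 11 (tell()): offset=9
After 12 (seek(+2, CUR)): offset=11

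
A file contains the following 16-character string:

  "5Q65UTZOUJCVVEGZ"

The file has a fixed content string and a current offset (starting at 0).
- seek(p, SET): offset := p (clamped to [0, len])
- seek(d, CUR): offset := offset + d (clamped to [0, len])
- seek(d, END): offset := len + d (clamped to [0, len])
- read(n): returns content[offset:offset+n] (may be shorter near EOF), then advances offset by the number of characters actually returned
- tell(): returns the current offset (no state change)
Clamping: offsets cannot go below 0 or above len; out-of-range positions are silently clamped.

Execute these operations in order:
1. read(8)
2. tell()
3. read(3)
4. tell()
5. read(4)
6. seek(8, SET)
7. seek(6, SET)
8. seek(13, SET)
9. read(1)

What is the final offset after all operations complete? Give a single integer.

Answer: 14

Derivation:
After 1 (read(8)): returned '5Q65UTZO', offset=8
After 2 (tell()): offset=8
After 3 (read(3)): returned 'UJC', offset=11
After 4 (tell()): offset=11
After 5 (read(4)): returned 'VVEG', offset=15
After 6 (seek(8, SET)): offset=8
After 7 (seek(6, SET)): offset=6
After 8 (seek(13, SET)): offset=13
After 9 (read(1)): returned 'E', offset=14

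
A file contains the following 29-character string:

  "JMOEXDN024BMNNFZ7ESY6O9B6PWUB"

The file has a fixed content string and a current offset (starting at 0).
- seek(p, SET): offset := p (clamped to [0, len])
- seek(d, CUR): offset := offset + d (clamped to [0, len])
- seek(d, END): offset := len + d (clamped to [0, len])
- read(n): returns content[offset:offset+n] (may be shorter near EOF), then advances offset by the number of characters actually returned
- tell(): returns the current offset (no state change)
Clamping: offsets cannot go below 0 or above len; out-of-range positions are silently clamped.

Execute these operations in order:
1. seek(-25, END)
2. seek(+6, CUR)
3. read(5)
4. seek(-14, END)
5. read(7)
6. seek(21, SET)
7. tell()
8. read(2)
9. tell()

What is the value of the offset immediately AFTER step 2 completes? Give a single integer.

Answer: 10

Derivation:
After 1 (seek(-25, END)): offset=4
After 2 (seek(+6, CUR)): offset=10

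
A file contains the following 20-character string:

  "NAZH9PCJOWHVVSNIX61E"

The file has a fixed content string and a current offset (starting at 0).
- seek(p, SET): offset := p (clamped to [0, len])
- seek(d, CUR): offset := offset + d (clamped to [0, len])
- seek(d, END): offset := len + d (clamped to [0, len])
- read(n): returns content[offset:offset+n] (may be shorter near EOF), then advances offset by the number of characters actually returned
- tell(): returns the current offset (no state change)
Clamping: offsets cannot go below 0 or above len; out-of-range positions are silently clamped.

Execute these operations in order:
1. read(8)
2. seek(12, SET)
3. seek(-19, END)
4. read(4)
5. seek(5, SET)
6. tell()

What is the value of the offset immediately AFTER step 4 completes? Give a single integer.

After 1 (read(8)): returned 'NAZH9PCJ', offset=8
After 2 (seek(12, SET)): offset=12
After 3 (seek(-19, END)): offset=1
After 4 (read(4)): returned 'AZH9', offset=5

Answer: 5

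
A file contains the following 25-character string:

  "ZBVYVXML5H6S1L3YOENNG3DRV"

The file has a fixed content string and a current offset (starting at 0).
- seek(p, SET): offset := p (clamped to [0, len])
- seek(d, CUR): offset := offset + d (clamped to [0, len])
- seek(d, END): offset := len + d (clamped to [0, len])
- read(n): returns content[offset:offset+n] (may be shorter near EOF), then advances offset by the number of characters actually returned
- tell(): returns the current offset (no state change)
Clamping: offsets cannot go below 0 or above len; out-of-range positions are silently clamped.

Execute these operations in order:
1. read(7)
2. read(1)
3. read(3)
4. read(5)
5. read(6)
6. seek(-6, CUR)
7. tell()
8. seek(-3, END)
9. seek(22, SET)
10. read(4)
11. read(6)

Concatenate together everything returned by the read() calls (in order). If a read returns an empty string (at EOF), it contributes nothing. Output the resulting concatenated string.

After 1 (read(7)): returned 'ZBVYVXM', offset=7
After 2 (read(1)): returned 'L', offset=8
After 3 (read(3)): returned '5H6', offset=11
After 4 (read(5)): returned 'S1L3Y', offset=16
After 5 (read(6)): returned 'OENNG3', offset=22
After 6 (seek(-6, CUR)): offset=16
After 7 (tell()): offset=16
After 8 (seek(-3, END)): offset=22
After 9 (seek(22, SET)): offset=22
After 10 (read(4)): returned 'DRV', offset=25
After 11 (read(6)): returned '', offset=25

Answer: ZBVYVXML5H6S1L3YOENNG3DRV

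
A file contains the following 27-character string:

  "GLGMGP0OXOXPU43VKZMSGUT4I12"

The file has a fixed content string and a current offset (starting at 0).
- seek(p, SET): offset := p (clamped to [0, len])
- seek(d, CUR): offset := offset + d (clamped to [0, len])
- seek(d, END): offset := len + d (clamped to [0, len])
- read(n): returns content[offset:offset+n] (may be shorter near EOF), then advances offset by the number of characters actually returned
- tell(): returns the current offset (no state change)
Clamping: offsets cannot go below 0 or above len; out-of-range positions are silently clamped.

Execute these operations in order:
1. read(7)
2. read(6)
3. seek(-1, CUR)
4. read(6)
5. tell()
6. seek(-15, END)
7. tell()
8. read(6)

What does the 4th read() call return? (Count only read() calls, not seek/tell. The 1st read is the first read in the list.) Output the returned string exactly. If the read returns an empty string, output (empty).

After 1 (read(7)): returned 'GLGMGP0', offset=7
After 2 (read(6)): returned 'OXOXPU', offset=13
After 3 (seek(-1, CUR)): offset=12
After 4 (read(6)): returned 'U43VKZ', offset=18
After 5 (tell()): offset=18
After 6 (seek(-15, END)): offset=12
After 7 (tell()): offset=12
After 8 (read(6)): returned 'U43VKZ', offset=18

Answer: U43VKZ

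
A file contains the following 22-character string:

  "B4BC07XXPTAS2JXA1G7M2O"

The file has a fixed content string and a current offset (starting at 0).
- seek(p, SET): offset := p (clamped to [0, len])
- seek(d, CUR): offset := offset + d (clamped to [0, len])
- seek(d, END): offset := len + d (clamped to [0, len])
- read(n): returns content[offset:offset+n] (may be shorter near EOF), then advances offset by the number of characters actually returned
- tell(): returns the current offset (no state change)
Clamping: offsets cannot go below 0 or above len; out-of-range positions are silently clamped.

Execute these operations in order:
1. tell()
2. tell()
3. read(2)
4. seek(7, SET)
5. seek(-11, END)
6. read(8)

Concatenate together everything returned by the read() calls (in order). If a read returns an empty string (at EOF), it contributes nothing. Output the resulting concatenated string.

After 1 (tell()): offset=0
After 2 (tell()): offset=0
After 3 (read(2)): returned 'B4', offset=2
After 4 (seek(7, SET)): offset=7
After 5 (seek(-11, END)): offset=11
After 6 (read(8)): returned 'S2JXA1G7', offset=19

Answer: B4S2JXA1G7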